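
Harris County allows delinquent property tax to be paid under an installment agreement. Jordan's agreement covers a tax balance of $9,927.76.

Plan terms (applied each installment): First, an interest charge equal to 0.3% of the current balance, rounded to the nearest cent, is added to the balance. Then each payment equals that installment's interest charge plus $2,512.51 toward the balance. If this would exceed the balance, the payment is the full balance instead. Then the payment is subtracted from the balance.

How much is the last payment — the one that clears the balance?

$2,397.40

Installment 1: $9,927.76 +$29.78 interest = $9,957.54; pay $2,542.29 → $7,415.25
Installment 2: $7,415.25 +$22.25 interest = $7,437.50; pay $2,534.76 → $4,902.74
Installment 3: $4,902.74 +$14.71 interest = $4,917.45; pay $2,527.22 → $2,390.23
Installment 4: $2,390.23 +$7.17 interest = $2,397.40; pay $2,397.40 → $0.00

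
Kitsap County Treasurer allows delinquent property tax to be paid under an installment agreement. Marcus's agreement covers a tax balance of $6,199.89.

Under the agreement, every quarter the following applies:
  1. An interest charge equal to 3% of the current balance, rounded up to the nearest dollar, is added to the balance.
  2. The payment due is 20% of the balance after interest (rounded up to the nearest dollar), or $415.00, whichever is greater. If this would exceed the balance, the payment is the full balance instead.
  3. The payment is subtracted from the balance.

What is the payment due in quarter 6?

Quarter 1: $6,199.89 +$186.00 interest = $6,385.89; pay $1,278.00 → $5,107.89
Quarter 2: $5,107.89 +$154.00 interest = $5,261.89; pay $1,053.00 → $4,208.89
Quarter 3: $4,208.89 +$127.00 interest = $4,335.89; pay $868.00 → $3,467.89
Quarter 4: $3,467.89 +$105.00 interest = $3,572.89; pay $715.00 → $2,857.89
Quarter 5: $2,857.89 +$86.00 interest = $2,943.89; pay $589.00 → $2,354.89
Quarter 6: $2,354.89 +$71.00 interest = $2,425.89; pay $486.00 → $1,939.89

$486.00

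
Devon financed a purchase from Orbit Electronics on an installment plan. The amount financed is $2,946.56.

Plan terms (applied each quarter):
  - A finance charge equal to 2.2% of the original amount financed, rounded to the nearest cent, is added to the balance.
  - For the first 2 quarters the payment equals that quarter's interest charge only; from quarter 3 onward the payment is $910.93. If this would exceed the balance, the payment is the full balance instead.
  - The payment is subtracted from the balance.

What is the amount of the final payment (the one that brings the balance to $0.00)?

Quarter 1: $2,946.56 +$64.82 interest = $3,011.38; pay $64.82 → $2,946.56
Quarter 2: $2,946.56 +$64.82 interest = $3,011.38; pay $64.82 → $2,946.56
Quarter 3: $2,946.56 +$64.82 interest = $3,011.38; pay $910.93 → $2,100.45
Quarter 4: $2,100.45 +$64.82 interest = $2,165.27; pay $910.93 → $1,254.34
Quarter 5: $1,254.34 +$64.82 interest = $1,319.16; pay $910.93 → $408.23
Quarter 6: $408.23 +$64.82 interest = $473.05; pay $473.05 → $0.00

$473.05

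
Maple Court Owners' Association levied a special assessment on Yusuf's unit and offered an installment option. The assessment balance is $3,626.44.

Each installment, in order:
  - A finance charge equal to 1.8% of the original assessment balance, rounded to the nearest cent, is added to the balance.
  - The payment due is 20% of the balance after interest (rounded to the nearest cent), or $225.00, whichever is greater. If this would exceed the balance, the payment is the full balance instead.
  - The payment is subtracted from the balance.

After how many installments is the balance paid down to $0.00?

Installment 1: $3,626.44 +$65.28 interest = $3,691.72; pay $738.34 → $2,953.38
Installment 2: $2,953.38 +$65.28 interest = $3,018.66; pay $603.73 → $2,414.93
Installment 3: $2,414.93 +$65.28 interest = $2,480.21; pay $496.04 → $1,984.17
Installment 4: $1,984.17 +$65.28 interest = $2,049.45; pay $409.89 → $1,639.56
Installment 5: $1,639.56 +$65.28 interest = $1,704.84; pay $340.97 → $1,363.87
Installment 6: $1,363.87 +$65.28 interest = $1,429.15; pay $285.83 → $1,143.32
Installment 7: $1,143.32 +$65.28 interest = $1,208.60; pay $241.72 → $966.88
Installment 8: $966.88 +$65.28 interest = $1,032.16; pay $225.00 → $807.16
Installment 9: $807.16 +$65.28 interest = $872.44; pay $225.00 → $647.44
Installment 10: $647.44 +$65.28 interest = $712.72; pay $225.00 → $487.72
Installment 11: $487.72 +$65.28 interest = $553.00; pay $225.00 → $328.00
Installment 12: $328.00 +$65.28 interest = $393.28; pay $225.00 → $168.28
Installment 13: $168.28 +$65.28 interest = $233.56; pay $225.00 → $8.56
Installment 14: $8.56 +$65.28 interest = $73.84; pay $73.84 → $0.00
Balance reaches $0.00 in installment 14.

14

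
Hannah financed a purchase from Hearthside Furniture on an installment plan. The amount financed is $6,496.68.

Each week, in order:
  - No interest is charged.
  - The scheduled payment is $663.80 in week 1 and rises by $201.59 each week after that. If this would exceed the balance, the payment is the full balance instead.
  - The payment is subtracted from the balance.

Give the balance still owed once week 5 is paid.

Week 1: $6,496.68 − $663.80 → $5,832.88
Week 2: $5,832.88 − $865.39 → $4,967.49
Week 3: $4,967.49 − $1,066.98 → $3,900.51
Week 4: $3,900.51 − $1,268.57 → $2,631.94
Week 5: $2,631.94 − $1,470.16 → $1,161.78

$1,161.78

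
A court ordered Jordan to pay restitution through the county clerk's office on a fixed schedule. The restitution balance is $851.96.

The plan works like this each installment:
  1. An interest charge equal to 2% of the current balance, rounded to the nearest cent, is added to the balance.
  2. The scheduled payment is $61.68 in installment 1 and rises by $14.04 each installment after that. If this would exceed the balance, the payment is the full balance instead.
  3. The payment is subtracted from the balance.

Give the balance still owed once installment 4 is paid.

# | Opening | Interest | Payment | End bal
1 | $851.96 | $17.04 | $61.68 | $807.32
2 | $807.32 | $16.15 | $75.72 | $747.75
3 | $747.75 | $14.96 | $89.76 | $672.95
4 | $672.95 | $13.46 | $103.80 | $582.61

$582.61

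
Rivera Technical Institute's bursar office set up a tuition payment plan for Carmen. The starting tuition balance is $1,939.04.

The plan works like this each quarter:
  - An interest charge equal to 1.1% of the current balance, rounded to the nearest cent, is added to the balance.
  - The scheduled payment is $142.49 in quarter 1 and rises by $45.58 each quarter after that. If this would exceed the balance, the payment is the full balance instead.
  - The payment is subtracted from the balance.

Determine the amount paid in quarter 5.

$324.81

Quarter 1: opening $1,939.04; interest $21.33 → $1,960.37; payment $142.49; balance $1,817.88
Quarter 2: opening $1,817.88; interest $20.00 → $1,837.88; payment $188.07; balance $1,649.81
Quarter 3: opening $1,649.81; interest $18.15 → $1,667.96; payment $233.65; balance $1,434.31
Quarter 4: opening $1,434.31; interest $15.78 → $1,450.09; payment $279.23; balance $1,170.86
Quarter 5: opening $1,170.86; interest $12.88 → $1,183.74; payment $324.81; balance $858.93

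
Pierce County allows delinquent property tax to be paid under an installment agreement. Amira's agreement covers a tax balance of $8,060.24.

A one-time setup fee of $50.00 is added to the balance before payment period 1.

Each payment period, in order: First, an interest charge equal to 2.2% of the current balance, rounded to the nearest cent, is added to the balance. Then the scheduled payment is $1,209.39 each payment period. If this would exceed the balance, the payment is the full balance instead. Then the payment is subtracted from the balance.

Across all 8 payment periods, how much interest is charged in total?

Payment period 1: $8,110.24 +$178.43 interest = $8,288.67; pay $1,209.39 → $7,079.28
Payment period 2: $7,079.28 +$155.74 interest = $7,235.02; pay $1,209.39 → $6,025.63
Payment period 3: $6,025.63 +$132.56 interest = $6,158.19; pay $1,209.39 → $4,948.80
Payment period 4: $4,948.80 +$108.87 interest = $5,057.67; pay $1,209.39 → $3,848.28
Payment period 5: $3,848.28 +$84.66 interest = $3,932.94; pay $1,209.39 → $2,723.55
Payment period 6: $2,723.55 +$59.92 interest = $2,783.47; pay $1,209.39 → $1,574.08
Payment period 7: $1,574.08 +$34.63 interest = $1,608.71; pay $1,209.39 → $399.32
Payment period 8: $399.32 +$8.79 interest = $408.11; pay $408.11 → $0.00
Total interest: $178.43 + $155.74 + $132.56 + $108.87 + $84.66 + $59.92 + $34.63 + $8.79 = $763.60

$763.60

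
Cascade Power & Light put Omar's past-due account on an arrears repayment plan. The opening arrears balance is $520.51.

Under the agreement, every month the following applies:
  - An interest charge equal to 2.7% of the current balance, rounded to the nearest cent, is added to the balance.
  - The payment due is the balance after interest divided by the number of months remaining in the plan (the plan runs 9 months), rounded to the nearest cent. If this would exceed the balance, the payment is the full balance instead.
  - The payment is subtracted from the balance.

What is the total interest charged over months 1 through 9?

$75.58

Month 1: $520.51 +$14.05 interest = $534.56; pay $59.40 → $475.16
Month 2: $475.16 +$12.83 interest = $487.99; pay $61.00 → $426.99
Month 3: $426.99 +$11.53 interest = $438.52; pay $62.65 → $375.87
Month 4: $375.87 +$10.15 interest = $386.02; pay $64.34 → $321.68
Month 5: $321.68 +$8.69 interest = $330.37; pay $66.07 → $264.30
Month 6: $264.30 +$7.14 interest = $271.44; pay $67.86 → $203.58
Month 7: $203.58 +$5.50 interest = $209.08; pay $69.69 → $139.39
Month 8: $139.39 +$3.76 interest = $143.15; pay $71.58 → $71.57
Month 9: $71.57 +$1.93 interest = $73.50; pay $73.50 → $0.00
Total interest: $14.05 + $12.83 + $11.53 + $10.15 + $8.69 + $7.14 + $5.50 + $3.76 + $1.93 = $75.58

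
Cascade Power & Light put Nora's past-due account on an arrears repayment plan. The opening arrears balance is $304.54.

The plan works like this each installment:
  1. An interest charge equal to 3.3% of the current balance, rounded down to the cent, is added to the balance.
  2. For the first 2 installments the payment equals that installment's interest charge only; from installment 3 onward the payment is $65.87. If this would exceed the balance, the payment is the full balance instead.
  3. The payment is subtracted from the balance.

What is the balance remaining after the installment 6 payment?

Installment 1: opening $304.54; interest $10.04 → $314.58; payment $10.04; balance $304.54
Installment 2: opening $304.54; interest $10.04 → $314.58; payment $10.04; balance $304.54
Installment 3: opening $304.54; interest $10.04 → $314.58; payment $65.87; balance $248.71
Installment 4: opening $248.71; interest $8.20 → $256.91; payment $65.87; balance $191.04
Installment 5: opening $191.04; interest $6.30 → $197.34; payment $65.87; balance $131.47
Installment 6: opening $131.47; interest $4.33 → $135.80; payment $65.87; balance $69.93

$69.93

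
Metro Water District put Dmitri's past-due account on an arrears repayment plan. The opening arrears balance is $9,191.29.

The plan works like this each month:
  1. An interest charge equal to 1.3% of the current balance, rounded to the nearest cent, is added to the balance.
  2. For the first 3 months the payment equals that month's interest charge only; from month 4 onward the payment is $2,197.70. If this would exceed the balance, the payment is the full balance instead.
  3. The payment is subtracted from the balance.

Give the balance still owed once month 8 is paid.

# | Opening | Interest | Payment | End bal
1 | $9,191.29 | $119.49 | $119.49 | $9,191.29
2 | $9,191.29 | $119.49 | $119.49 | $9,191.29
3 | $9,191.29 | $119.49 | $119.49 | $9,191.29
4 | $9,191.29 | $119.49 | $2,197.70 | $7,113.08
5 | $7,113.08 | $92.47 | $2,197.70 | $5,007.85
6 | $5,007.85 | $65.10 | $2,197.70 | $2,875.25
7 | $2,875.25 | $37.38 | $2,197.70 | $714.93
8 | $714.93 | $9.29 | $724.22 | $0.00

$0.00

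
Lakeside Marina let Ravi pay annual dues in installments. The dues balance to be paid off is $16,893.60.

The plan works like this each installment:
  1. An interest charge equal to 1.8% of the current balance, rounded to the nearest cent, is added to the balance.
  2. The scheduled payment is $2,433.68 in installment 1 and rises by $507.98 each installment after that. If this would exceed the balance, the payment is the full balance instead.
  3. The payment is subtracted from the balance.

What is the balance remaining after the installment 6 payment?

Installment 1: $16,893.60 +$304.08 interest = $17,197.68; pay $2,433.68 → $14,764.00
Installment 2: $14,764.00 +$265.75 interest = $15,029.75; pay $2,941.66 → $12,088.09
Installment 3: $12,088.09 +$217.59 interest = $12,305.68; pay $3,449.64 → $8,856.04
Installment 4: $8,856.04 +$159.41 interest = $9,015.45; pay $3,957.62 → $5,057.83
Installment 5: $5,057.83 +$91.04 interest = $5,148.87; pay $4,465.60 → $683.27
Installment 6: $683.27 +$12.30 interest = $695.57; pay $695.57 → $0.00

$0.00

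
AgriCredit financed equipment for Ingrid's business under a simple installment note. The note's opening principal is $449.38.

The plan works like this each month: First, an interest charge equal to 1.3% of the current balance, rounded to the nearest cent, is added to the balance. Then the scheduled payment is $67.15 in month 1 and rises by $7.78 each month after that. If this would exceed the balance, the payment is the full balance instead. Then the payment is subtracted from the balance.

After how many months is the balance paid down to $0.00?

6

# | Opening | Interest | Payment | End bal
1 | $449.38 | $5.84 | $67.15 | $388.07
2 | $388.07 | $5.04 | $74.93 | $318.18
3 | $318.18 | $4.14 | $82.71 | $239.61
4 | $239.61 | $3.11 | $90.49 | $152.23
5 | $152.23 | $1.98 | $98.27 | $55.94
6 | $55.94 | $0.73 | $56.67 | $0.00
Balance reaches $0.00 in month 6.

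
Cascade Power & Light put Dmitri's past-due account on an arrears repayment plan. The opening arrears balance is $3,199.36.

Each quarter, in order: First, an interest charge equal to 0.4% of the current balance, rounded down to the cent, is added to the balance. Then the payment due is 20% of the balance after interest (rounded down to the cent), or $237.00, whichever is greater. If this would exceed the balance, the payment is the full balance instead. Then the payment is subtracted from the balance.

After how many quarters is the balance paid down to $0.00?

10

Quarter 1: opening $3,199.36; interest $12.79 → $3,212.15; payment $642.43; balance $2,569.72
Quarter 2: opening $2,569.72; interest $10.27 → $2,579.99; payment $515.99; balance $2,064.00
Quarter 3: opening $2,064.00; interest $8.25 → $2,072.25; payment $414.45; balance $1,657.80
Quarter 4: opening $1,657.80; interest $6.63 → $1,664.43; payment $332.88; balance $1,331.55
Quarter 5: opening $1,331.55; interest $5.32 → $1,336.87; payment $267.37; balance $1,069.50
Quarter 6: opening $1,069.50; interest $4.27 → $1,073.77; payment $237.00; balance $836.77
Quarter 7: opening $836.77; interest $3.34 → $840.11; payment $237.00; balance $603.11
Quarter 8: opening $603.11; interest $2.41 → $605.52; payment $237.00; balance $368.52
Quarter 9: opening $368.52; interest $1.47 → $369.99; payment $237.00; balance $132.99
Quarter 10: opening $132.99; interest $0.53 → $133.52; payment $133.52; balance $0.00
Balance reaches $0.00 in quarter 10.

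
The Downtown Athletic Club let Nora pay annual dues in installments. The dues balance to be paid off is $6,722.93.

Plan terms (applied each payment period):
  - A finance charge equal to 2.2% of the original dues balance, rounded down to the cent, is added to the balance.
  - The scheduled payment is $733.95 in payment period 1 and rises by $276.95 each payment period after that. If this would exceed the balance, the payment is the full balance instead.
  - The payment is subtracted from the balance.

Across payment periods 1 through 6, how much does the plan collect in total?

Payment period 1: $6,722.93 +$147.90 interest = $6,870.83; pay $733.95 → $6,136.88
Payment period 2: $6,136.88 +$147.90 interest = $6,284.78; pay $1,010.90 → $5,273.88
Payment period 3: $5,273.88 +$147.90 interest = $5,421.78; pay $1,287.85 → $4,133.93
Payment period 4: $4,133.93 +$147.90 interest = $4,281.83; pay $1,564.80 → $2,717.03
Payment period 5: $2,717.03 +$147.90 interest = $2,864.93; pay $1,841.75 → $1,023.18
Payment period 6: $1,023.18 +$147.90 interest = $1,171.08; pay $1,171.08 → $0.00
Total paid: $7,610.33

$7,610.33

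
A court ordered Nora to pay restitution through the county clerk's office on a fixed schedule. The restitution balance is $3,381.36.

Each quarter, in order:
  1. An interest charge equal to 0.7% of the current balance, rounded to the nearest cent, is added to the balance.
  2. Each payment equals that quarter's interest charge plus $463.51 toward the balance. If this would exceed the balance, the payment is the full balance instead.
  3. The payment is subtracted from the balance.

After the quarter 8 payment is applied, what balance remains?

$0.00

Quarter 1: $3,381.36 +$23.67 interest = $3,405.03; pay $487.18 → $2,917.85
Quarter 2: $2,917.85 +$20.42 interest = $2,938.27; pay $483.93 → $2,454.34
Quarter 3: $2,454.34 +$17.18 interest = $2,471.52; pay $480.69 → $1,990.83
Quarter 4: $1,990.83 +$13.94 interest = $2,004.77; pay $477.45 → $1,527.32
Quarter 5: $1,527.32 +$10.69 interest = $1,538.01; pay $474.20 → $1,063.81
Quarter 6: $1,063.81 +$7.45 interest = $1,071.26; pay $470.96 → $600.30
Quarter 7: $600.30 +$4.20 interest = $604.50; pay $467.71 → $136.79
Quarter 8: $136.79 +$0.96 interest = $137.75; pay $137.75 → $0.00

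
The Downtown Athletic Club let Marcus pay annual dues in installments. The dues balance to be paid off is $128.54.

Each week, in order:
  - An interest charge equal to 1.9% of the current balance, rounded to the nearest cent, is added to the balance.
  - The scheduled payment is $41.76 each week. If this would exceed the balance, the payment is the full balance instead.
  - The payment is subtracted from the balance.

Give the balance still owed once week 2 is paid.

$49.16

Week 1: $128.54 +$2.44 interest = $130.98; pay $41.76 → $89.22
Week 2: $89.22 +$1.70 interest = $90.92; pay $41.76 → $49.16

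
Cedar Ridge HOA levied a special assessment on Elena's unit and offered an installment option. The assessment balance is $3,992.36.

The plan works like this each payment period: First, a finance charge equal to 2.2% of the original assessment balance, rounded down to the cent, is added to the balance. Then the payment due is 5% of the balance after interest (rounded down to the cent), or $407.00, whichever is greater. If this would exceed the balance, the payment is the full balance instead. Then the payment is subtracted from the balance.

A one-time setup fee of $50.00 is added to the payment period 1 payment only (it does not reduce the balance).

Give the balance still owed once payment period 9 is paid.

$1,119.83

Payment period 1: opening $3,992.36; interest $87.83 → $4,080.19; payment $407.00 (+ $50.00 fee); balance $3,673.19
Payment period 2: opening $3,673.19; interest $87.83 → $3,761.02; payment $407.00; balance $3,354.02
Payment period 3: opening $3,354.02; interest $87.83 → $3,441.85; payment $407.00; balance $3,034.85
Payment period 4: opening $3,034.85; interest $87.83 → $3,122.68; payment $407.00; balance $2,715.68
Payment period 5: opening $2,715.68; interest $87.83 → $2,803.51; payment $407.00; balance $2,396.51
Payment period 6: opening $2,396.51; interest $87.83 → $2,484.34; payment $407.00; balance $2,077.34
Payment period 7: opening $2,077.34; interest $87.83 → $2,165.17; payment $407.00; balance $1,758.17
Payment period 8: opening $1,758.17; interest $87.83 → $1,846.00; payment $407.00; balance $1,439.00
Payment period 9: opening $1,439.00; interest $87.83 → $1,526.83; payment $407.00; balance $1,119.83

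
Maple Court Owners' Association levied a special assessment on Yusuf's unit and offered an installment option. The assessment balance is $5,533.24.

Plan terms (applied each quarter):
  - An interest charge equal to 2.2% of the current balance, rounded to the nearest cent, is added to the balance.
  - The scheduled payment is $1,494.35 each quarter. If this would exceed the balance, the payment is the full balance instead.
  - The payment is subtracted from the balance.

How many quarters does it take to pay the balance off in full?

4

# | Opening | Interest | Payment | End bal
1 | $5,533.24 | $121.73 | $1,494.35 | $4,160.62
2 | $4,160.62 | $91.53 | $1,494.35 | $2,757.80
3 | $2,757.80 | $60.67 | $1,494.35 | $1,324.12
4 | $1,324.12 | $29.13 | $1,353.25 | $0.00
Balance reaches $0.00 in quarter 4.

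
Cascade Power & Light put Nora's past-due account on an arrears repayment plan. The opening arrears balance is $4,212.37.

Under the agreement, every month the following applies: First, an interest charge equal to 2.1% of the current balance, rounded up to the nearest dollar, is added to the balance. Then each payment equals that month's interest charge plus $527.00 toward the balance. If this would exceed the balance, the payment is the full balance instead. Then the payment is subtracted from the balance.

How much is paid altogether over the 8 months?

$4,615.37

Month 1: opening $4,212.37; interest $89.00 → $4,301.37; payment $616.00; balance $3,685.37
Month 2: opening $3,685.37; interest $78.00 → $3,763.37; payment $605.00; balance $3,158.37
Month 3: opening $3,158.37; interest $67.00 → $3,225.37; payment $594.00; balance $2,631.37
Month 4: opening $2,631.37; interest $56.00 → $2,687.37; payment $583.00; balance $2,104.37
Month 5: opening $2,104.37; interest $45.00 → $2,149.37; payment $572.00; balance $1,577.37
Month 6: opening $1,577.37; interest $34.00 → $1,611.37; payment $561.00; balance $1,050.37
Month 7: opening $1,050.37; interest $23.00 → $1,073.37; payment $550.00; balance $523.37
Month 8: opening $523.37; interest $11.00 → $534.37; payment $534.37; balance $0.00
Total paid: $4,615.37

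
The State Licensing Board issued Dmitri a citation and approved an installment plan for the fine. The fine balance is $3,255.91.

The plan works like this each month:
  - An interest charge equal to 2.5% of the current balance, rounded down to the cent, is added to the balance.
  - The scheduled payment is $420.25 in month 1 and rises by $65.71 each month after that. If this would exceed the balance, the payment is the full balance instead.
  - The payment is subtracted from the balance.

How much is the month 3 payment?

$551.67

Month 1: opening $3,255.91; interest $81.39 → $3,337.30; payment $420.25; balance $2,917.05
Month 2: opening $2,917.05; interest $72.92 → $2,989.97; payment $485.96; balance $2,504.01
Month 3: opening $2,504.01; interest $62.60 → $2,566.61; payment $551.67; balance $2,014.94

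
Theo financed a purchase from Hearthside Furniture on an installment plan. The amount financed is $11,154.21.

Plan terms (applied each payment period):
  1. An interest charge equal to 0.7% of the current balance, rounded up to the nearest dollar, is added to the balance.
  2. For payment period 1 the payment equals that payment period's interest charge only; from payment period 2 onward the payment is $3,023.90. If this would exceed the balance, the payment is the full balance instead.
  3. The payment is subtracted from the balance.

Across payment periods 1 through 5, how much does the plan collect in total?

Payment period 1: opening $11,154.21; interest $79.00 → $11,233.21; payment $79.00; balance $11,154.21
Payment period 2: opening $11,154.21; interest $79.00 → $11,233.21; payment $3,023.90; balance $8,209.31
Payment period 3: opening $8,209.31; interest $58.00 → $8,267.31; payment $3,023.90; balance $5,243.41
Payment period 4: opening $5,243.41; interest $37.00 → $5,280.41; payment $3,023.90; balance $2,256.51
Payment period 5: opening $2,256.51; interest $16.00 → $2,272.51; payment $2,272.51; balance $0.00
Total paid: $11,423.21

$11,423.21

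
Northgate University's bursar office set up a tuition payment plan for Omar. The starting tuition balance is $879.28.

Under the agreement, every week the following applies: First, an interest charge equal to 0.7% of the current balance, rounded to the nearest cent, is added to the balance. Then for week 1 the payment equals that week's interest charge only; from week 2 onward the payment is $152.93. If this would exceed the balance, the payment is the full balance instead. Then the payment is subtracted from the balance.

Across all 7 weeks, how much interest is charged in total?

Week 1: opening $879.28; interest $6.15 → $885.43; payment $6.15; balance $879.28
Week 2: opening $879.28; interest $6.15 → $885.43; payment $152.93; balance $732.50
Week 3: opening $732.50; interest $5.13 → $737.63; payment $152.93; balance $584.70
Week 4: opening $584.70; interest $4.09 → $588.79; payment $152.93; balance $435.86
Week 5: opening $435.86; interest $3.05 → $438.91; payment $152.93; balance $285.98
Week 6: opening $285.98; interest $2.00 → $287.98; payment $152.93; balance $135.05
Week 7: opening $135.05; interest $0.95 → $136.00; payment $136.00; balance $0.00
Total interest: $6.15 + $6.15 + $5.13 + $4.09 + $3.05 + $2.00 + $0.95 = $27.52

$27.52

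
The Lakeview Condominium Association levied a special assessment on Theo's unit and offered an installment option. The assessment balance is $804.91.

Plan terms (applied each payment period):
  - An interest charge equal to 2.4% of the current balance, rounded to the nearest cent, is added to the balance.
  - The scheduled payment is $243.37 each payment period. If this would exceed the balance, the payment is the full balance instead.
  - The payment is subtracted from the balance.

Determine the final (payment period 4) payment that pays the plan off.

Payment period 1: $804.91 +$19.32 interest = $824.23; pay $243.37 → $580.86
Payment period 2: $580.86 +$13.94 interest = $594.80; pay $243.37 → $351.43
Payment period 3: $351.43 +$8.43 interest = $359.86; pay $243.37 → $116.49
Payment period 4: $116.49 +$2.80 interest = $119.29; pay $119.29 → $0.00

$119.29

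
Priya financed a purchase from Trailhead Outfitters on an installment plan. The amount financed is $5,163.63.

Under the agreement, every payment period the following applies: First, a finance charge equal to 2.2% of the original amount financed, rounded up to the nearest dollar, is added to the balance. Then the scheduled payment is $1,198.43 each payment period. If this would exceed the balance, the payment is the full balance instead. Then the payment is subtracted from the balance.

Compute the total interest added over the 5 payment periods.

$570.00

Payment period 1: opening $5,163.63; interest $114.00 → $5,277.63; payment $1,198.43; balance $4,079.20
Payment period 2: opening $4,079.20; interest $114.00 → $4,193.20; payment $1,198.43; balance $2,994.77
Payment period 3: opening $2,994.77; interest $114.00 → $3,108.77; payment $1,198.43; balance $1,910.34
Payment period 4: opening $1,910.34; interest $114.00 → $2,024.34; payment $1,198.43; balance $825.91
Payment period 5: opening $825.91; interest $114.00 → $939.91; payment $939.91; balance $0.00
Total interest: $114.00 + $114.00 + $114.00 + $114.00 + $114.00 = $570.00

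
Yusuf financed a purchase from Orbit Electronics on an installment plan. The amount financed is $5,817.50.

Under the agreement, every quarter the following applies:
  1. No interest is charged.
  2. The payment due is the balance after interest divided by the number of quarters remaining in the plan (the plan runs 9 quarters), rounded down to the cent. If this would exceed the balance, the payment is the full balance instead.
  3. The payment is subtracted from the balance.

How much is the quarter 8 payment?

# | Opening | Payment | End bal
1 | $5,817.50 | $646.38 | $5,171.12
2 | $5,171.12 | $646.39 | $4,524.73
3 | $4,524.73 | $646.39 | $3,878.34
4 | $3,878.34 | $646.39 | $3,231.95
5 | $3,231.95 | $646.39 | $2,585.56
6 | $2,585.56 | $646.39 | $1,939.17
7 | $1,939.17 | $646.39 | $1,292.78
8 | $1,292.78 | $646.39 | $646.39

$646.39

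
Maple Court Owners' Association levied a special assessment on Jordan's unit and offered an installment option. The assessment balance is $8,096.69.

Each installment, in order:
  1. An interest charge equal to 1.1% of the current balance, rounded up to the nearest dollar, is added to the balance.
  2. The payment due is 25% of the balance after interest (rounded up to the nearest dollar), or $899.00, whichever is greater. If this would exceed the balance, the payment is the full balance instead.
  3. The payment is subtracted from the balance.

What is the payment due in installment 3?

# | Opening | Interest | Payment | End bal
1 | $8,096.69 | $90.00 | $2,047.00 | $6,139.69
2 | $6,139.69 | $68.00 | $1,552.00 | $4,655.69
3 | $4,655.69 | $52.00 | $1,177.00 | $3,530.69

$1,177.00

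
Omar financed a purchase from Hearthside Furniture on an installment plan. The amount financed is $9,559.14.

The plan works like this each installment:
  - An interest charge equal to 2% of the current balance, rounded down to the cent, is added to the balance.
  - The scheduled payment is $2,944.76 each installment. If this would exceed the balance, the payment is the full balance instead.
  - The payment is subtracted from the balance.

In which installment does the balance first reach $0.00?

Installment 1: opening $9,559.14; interest $191.18 → $9,750.32; payment $2,944.76; balance $6,805.56
Installment 2: opening $6,805.56; interest $136.11 → $6,941.67; payment $2,944.76; balance $3,996.91
Installment 3: opening $3,996.91; interest $79.93 → $4,076.84; payment $2,944.76; balance $1,132.08
Installment 4: opening $1,132.08; interest $22.64 → $1,154.72; payment $1,154.72; balance $0.00
Balance reaches $0.00 in installment 4.

4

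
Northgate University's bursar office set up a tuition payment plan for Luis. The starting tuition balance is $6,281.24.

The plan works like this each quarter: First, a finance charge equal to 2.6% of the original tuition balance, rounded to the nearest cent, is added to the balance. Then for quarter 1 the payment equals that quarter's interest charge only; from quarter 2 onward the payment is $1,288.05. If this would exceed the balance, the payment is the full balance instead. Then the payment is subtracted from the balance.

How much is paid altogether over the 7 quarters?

$7,424.41

# | Opening | Interest | Payment | End bal
1 | $6,281.24 | $163.31 | $163.31 | $6,281.24
2 | $6,281.24 | $163.31 | $1,288.05 | $5,156.50
3 | $5,156.50 | $163.31 | $1,288.05 | $4,031.76
4 | $4,031.76 | $163.31 | $1,288.05 | $2,907.02
5 | $2,907.02 | $163.31 | $1,288.05 | $1,782.28
6 | $1,782.28 | $163.31 | $1,288.05 | $657.54
7 | $657.54 | $163.31 | $820.85 | $0.00
Total paid: $7,424.41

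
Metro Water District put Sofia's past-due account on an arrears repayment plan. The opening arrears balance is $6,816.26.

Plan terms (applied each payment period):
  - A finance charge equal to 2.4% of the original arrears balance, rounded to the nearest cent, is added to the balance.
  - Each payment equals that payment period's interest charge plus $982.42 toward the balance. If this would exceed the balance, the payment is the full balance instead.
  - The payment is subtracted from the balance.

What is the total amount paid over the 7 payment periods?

Payment period 1: $6,816.26 +$163.59 interest = $6,979.85; pay $1,146.01 → $5,833.84
Payment period 2: $5,833.84 +$163.59 interest = $5,997.43; pay $1,146.01 → $4,851.42
Payment period 3: $4,851.42 +$163.59 interest = $5,015.01; pay $1,146.01 → $3,869.00
Payment period 4: $3,869.00 +$163.59 interest = $4,032.59; pay $1,146.01 → $2,886.58
Payment period 5: $2,886.58 +$163.59 interest = $3,050.17; pay $1,146.01 → $1,904.16
Payment period 6: $1,904.16 +$163.59 interest = $2,067.75; pay $1,146.01 → $921.74
Payment period 7: $921.74 +$163.59 interest = $1,085.33; pay $1,085.33 → $0.00
Total paid: $7,961.39

$7,961.39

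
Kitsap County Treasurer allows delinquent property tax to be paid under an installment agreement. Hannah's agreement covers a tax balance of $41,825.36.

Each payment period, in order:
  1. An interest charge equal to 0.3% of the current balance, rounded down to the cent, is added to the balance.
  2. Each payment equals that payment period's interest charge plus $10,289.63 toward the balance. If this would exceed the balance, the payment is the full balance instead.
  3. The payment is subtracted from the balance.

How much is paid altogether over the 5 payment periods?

$42,144.02

Payment period 1: $41,825.36 +$125.47 interest = $41,950.83; pay $10,415.10 → $31,535.73
Payment period 2: $31,535.73 +$94.60 interest = $31,630.33; pay $10,384.23 → $21,246.10
Payment period 3: $21,246.10 +$63.73 interest = $21,309.83; pay $10,353.36 → $10,956.47
Payment period 4: $10,956.47 +$32.86 interest = $10,989.33; pay $10,322.49 → $666.84
Payment period 5: $666.84 +$2.00 interest = $668.84; pay $668.84 → $0.00
Total paid: $42,144.02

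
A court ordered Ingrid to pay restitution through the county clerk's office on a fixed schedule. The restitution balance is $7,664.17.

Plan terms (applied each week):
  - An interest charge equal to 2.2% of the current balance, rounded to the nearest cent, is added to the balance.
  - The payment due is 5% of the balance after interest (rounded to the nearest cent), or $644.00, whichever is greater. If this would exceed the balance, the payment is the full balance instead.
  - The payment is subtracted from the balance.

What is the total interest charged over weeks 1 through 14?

Week 1: opening $7,664.17; interest $168.61 → $7,832.78; payment $644.00; balance $7,188.78
Week 2: opening $7,188.78; interest $158.15 → $7,346.93; payment $644.00; balance $6,702.93
Week 3: opening $6,702.93; interest $147.46 → $6,850.39; payment $644.00; balance $6,206.39
Week 4: opening $6,206.39; interest $136.54 → $6,342.93; payment $644.00; balance $5,698.93
Week 5: opening $5,698.93; interest $125.38 → $5,824.31; payment $644.00; balance $5,180.31
Week 6: opening $5,180.31; interest $113.97 → $5,294.28; payment $644.00; balance $4,650.28
Week 7: opening $4,650.28; interest $102.31 → $4,752.59; payment $644.00; balance $4,108.59
Week 8: opening $4,108.59; interest $90.39 → $4,198.98; payment $644.00; balance $3,554.98
Week 9: opening $3,554.98; interest $78.21 → $3,633.19; payment $644.00; balance $2,989.19
Week 10: opening $2,989.19; interest $65.76 → $3,054.95; payment $644.00; balance $2,410.95
Week 11: opening $2,410.95; interest $53.04 → $2,463.99; payment $644.00; balance $1,819.99
Week 12: opening $1,819.99; interest $40.04 → $1,860.03; payment $644.00; balance $1,216.03
Week 13: opening $1,216.03; interest $26.75 → $1,242.78; payment $644.00; balance $598.78
Week 14: opening $598.78; interest $13.17 → $611.95; payment $611.95; balance $0.00
Total interest: $168.61 + $158.15 + $147.46 + $136.54 + $125.38 + $113.97 + $102.31 + $90.39 + $78.21 + $65.76 + $53.04 + $40.04 + $26.75 + $13.17 = $1,319.78

$1,319.78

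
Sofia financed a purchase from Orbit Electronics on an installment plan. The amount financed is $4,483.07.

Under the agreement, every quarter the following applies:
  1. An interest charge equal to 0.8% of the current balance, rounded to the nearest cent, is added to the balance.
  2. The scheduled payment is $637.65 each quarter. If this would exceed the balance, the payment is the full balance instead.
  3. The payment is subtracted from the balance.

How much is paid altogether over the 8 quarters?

Quarter 1: $4,483.07 +$35.86 interest = $4,518.93; pay $637.65 → $3,881.28
Quarter 2: $3,881.28 +$31.05 interest = $3,912.33; pay $637.65 → $3,274.68
Quarter 3: $3,274.68 +$26.20 interest = $3,300.88; pay $637.65 → $2,663.23
Quarter 4: $2,663.23 +$21.31 interest = $2,684.54; pay $637.65 → $2,046.89
Quarter 5: $2,046.89 +$16.38 interest = $2,063.27; pay $637.65 → $1,425.62
Quarter 6: $1,425.62 +$11.40 interest = $1,437.02; pay $637.65 → $799.37
Quarter 7: $799.37 +$6.39 interest = $805.76; pay $637.65 → $168.11
Quarter 8: $168.11 +$1.34 interest = $169.45; pay $169.45 → $0.00
Total paid: $4,633.00

$4,633.00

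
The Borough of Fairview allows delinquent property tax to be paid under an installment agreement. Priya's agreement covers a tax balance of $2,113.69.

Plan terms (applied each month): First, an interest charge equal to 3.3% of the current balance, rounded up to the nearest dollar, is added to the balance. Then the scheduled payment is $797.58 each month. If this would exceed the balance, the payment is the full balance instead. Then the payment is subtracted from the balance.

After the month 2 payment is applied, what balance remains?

Month 1: $2,113.69 +$70.00 interest = $2,183.69; pay $797.58 → $1,386.11
Month 2: $1,386.11 +$46.00 interest = $1,432.11; pay $797.58 → $634.53

$634.53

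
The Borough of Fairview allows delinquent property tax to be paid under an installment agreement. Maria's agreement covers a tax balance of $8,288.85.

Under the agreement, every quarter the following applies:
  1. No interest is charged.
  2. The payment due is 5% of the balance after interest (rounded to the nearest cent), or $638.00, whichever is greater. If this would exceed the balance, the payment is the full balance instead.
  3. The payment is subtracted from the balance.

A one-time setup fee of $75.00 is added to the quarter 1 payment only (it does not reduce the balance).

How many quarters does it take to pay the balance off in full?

13

# | Opening | Payment | Fee | End bal
1 | $8,288.85 | $638.00 | $75.00 | $7,650.85
2 | $7,650.85 | $638.00 | — | $7,012.85
3 | $7,012.85 | $638.00 | — | $6,374.85
4 | $6,374.85 | $638.00 | — | $5,736.85
5 | $5,736.85 | $638.00 | — | $5,098.85
6 | $5,098.85 | $638.00 | — | $4,460.85
7 | $4,460.85 | $638.00 | — | $3,822.85
8 | $3,822.85 | $638.00 | — | $3,184.85
9 | $3,184.85 | $638.00 | — | $2,546.85
10 | $2,546.85 | $638.00 | — | $1,908.85
11 | $1,908.85 | $638.00 | — | $1,270.85
12 | $1,270.85 | $638.00 | — | $632.85
13 | $632.85 | $632.85 | — | $0.00
Balance reaches $0.00 in quarter 13.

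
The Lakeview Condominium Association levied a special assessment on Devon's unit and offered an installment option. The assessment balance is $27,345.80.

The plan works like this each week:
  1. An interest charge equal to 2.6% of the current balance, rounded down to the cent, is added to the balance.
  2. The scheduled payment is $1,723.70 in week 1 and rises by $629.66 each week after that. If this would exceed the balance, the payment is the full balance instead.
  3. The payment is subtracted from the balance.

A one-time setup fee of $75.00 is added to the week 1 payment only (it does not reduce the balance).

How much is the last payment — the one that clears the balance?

Week 1: $27,345.80 +$710.99 interest = $28,056.79; pay $1,723.70 (+ $75.00 fee) → $26,333.09
Week 2: $26,333.09 +$684.66 interest = $27,017.75; pay $2,353.36 → $24,664.39
Week 3: $24,664.39 +$641.27 interest = $25,305.66; pay $2,983.02 → $22,322.64
Week 4: $22,322.64 +$580.38 interest = $22,903.02; pay $3,612.68 → $19,290.34
Week 5: $19,290.34 +$501.54 interest = $19,791.88; pay $4,242.34 → $15,549.54
Week 6: $15,549.54 +$404.28 interest = $15,953.82; pay $4,872.00 → $11,081.82
Week 7: $11,081.82 +$288.12 interest = $11,369.94; pay $5,501.66 → $5,868.28
Week 8: $5,868.28 +$152.57 interest = $6,020.85; pay $6,020.85 → $0.00

$6,020.85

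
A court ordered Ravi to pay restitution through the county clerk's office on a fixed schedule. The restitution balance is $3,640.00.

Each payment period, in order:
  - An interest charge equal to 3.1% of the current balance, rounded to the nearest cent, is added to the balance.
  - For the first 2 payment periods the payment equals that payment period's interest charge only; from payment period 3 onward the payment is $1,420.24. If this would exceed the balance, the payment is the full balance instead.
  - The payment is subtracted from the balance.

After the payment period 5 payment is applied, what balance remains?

$0.00

Payment period 1: $3,640.00 +$112.84 interest = $3,752.84; pay $112.84 → $3,640.00
Payment period 2: $3,640.00 +$112.84 interest = $3,752.84; pay $112.84 → $3,640.00
Payment period 3: $3,640.00 +$112.84 interest = $3,752.84; pay $1,420.24 → $2,332.60
Payment period 4: $2,332.60 +$72.31 interest = $2,404.91; pay $1,420.24 → $984.67
Payment period 5: $984.67 +$30.52 interest = $1,015.19; pay $1,015.19 → $0.00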